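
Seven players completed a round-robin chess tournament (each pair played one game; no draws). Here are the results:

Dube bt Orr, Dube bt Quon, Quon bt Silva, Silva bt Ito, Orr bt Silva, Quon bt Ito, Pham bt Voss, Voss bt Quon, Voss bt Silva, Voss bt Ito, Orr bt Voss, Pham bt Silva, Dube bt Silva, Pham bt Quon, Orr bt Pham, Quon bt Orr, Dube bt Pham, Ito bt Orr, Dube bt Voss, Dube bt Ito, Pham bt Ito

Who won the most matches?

Win totals: Quon 3, Voss 3, Pham 4, Dube 6, Orr 3, Ito 1, Silva 1.
Dube leads with 6 wins (next highest: 4).

Dube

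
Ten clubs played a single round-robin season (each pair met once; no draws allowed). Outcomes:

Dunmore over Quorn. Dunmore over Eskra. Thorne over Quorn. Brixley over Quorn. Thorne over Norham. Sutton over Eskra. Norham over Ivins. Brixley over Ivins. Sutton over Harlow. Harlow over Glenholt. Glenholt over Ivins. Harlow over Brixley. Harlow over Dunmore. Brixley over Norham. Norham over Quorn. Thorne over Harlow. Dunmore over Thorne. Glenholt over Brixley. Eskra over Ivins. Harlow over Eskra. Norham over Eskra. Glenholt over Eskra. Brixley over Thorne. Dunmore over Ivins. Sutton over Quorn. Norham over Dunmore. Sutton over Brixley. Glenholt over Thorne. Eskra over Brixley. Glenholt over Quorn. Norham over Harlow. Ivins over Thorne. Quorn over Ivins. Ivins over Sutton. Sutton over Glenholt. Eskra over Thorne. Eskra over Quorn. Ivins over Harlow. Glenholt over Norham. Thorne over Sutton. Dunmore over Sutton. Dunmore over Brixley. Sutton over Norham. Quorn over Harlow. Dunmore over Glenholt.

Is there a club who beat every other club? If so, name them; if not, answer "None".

Highest win total is Dunmore with 7 (out of 9 possible).
Dunmore lost to Harlow, Norham, so no club went undefeated.

None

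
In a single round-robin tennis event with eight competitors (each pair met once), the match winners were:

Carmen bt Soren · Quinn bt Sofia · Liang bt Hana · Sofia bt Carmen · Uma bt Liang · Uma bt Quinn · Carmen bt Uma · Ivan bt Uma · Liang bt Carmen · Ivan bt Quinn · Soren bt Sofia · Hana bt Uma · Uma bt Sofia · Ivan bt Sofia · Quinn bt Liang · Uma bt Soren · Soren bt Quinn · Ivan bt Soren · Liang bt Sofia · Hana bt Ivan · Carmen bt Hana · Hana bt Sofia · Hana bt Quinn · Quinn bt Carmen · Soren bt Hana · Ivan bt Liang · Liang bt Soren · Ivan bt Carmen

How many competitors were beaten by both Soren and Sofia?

Soren beat: Sofia, Quinn, Hana.
Sofia beat: Carmen.
No one was beaten by both.

0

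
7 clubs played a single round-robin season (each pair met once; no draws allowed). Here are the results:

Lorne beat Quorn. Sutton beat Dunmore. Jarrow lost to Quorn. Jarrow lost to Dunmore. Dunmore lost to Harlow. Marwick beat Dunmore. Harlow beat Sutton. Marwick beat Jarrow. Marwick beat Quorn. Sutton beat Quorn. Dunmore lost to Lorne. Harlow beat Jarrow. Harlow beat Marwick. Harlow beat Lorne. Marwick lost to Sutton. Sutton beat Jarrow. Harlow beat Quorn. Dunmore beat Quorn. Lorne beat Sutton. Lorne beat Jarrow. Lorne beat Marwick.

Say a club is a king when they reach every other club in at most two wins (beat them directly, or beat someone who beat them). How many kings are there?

Jarrow cannot reach Lorne, Dunmore, Sutton, Harlow, Marwick, Quorn in two steps.
Lorne cannot reach Harlow in two steps.
Dunmore cannot reach Lorne, Sutton, Harlow, Marwick in two steps.
Sutton cannot reach Lorne, Harlow in two steps.
Harlow reaches everyone (king).
Marwick cannot reach Lorne, Sutton, Harlow in two steps.
Quorn cannot reach Lorne, Dunmore, Sutton, Harlow, Marwick in two steps.
Kings: Harlow — 1.

1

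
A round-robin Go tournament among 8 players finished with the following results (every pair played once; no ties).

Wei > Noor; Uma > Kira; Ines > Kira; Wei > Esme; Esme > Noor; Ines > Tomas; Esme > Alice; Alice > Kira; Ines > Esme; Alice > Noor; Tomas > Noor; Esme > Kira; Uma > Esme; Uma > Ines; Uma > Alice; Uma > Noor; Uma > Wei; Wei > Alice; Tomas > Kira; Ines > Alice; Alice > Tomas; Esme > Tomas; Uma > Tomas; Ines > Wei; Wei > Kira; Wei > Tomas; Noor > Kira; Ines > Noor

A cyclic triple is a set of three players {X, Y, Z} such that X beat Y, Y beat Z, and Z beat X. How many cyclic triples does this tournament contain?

0

Win totals: Noor 1, Esme 4, Uma 7, Wei 5, Ines 6, Alice 3, Tomas 2, Kira 0.
A player with w wins dominates both others in C(w,2) triples; summing gives 0 + 6 + 21 + 10 + 15 + 3 + 1 + 0 = 56 transitive triples.
Total triples C(8,3) = 56, so cyclic triples = 56 − 56 = 0.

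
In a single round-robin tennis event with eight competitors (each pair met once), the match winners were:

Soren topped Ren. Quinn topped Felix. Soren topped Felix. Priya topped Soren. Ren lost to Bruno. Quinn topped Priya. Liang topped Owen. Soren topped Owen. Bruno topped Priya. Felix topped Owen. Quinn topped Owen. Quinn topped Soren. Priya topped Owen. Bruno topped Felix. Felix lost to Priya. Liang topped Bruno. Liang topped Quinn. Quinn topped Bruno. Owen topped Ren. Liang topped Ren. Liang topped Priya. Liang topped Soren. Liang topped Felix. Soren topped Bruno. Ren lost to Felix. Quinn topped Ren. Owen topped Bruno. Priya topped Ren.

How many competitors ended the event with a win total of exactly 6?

Win totals: Priya 4, Ren 0, Felix 2, Soren 4, Bruno 3, Liang 7, Owen 2, Quinn 6.
Exactly 6: Quinn — 1 competitor.

1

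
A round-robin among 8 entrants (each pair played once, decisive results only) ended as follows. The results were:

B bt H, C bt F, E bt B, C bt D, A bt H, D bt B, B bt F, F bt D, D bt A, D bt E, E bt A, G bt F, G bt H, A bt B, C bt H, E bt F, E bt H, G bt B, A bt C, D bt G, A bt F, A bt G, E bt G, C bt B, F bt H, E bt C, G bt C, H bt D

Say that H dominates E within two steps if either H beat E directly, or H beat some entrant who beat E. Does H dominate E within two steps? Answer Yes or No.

H did not beat E directly.
H beat D. Of those, D beat E.

Yes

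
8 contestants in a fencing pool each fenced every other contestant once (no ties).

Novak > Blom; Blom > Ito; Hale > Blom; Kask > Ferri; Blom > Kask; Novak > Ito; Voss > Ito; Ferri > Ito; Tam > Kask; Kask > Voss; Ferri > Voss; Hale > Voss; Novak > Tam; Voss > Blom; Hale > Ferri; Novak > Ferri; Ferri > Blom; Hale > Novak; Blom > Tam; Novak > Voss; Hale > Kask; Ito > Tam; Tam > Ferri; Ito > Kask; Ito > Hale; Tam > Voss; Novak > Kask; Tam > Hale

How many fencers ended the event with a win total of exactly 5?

1

Win totals: Kask 2, Hale 5, Novak 6, Voss 2, Ito 3, Blom 3, Ferri 3, Tam 4.
Exactly 5: Hale — 1 fencer.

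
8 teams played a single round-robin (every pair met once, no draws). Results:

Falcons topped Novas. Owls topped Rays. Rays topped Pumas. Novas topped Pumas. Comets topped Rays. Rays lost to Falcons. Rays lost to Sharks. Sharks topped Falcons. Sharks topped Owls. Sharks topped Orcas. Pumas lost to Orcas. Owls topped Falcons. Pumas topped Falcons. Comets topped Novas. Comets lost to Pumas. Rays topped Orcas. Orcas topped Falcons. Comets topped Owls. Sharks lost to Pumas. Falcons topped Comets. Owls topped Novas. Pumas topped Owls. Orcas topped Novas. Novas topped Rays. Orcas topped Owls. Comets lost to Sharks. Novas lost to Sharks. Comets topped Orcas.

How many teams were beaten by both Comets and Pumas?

1

Comets beat: Orcas, Rays, Owls, Novas.
Pumas beat: Comets, Owls, Sharks, Falcons.
Both beat: Owls — 1.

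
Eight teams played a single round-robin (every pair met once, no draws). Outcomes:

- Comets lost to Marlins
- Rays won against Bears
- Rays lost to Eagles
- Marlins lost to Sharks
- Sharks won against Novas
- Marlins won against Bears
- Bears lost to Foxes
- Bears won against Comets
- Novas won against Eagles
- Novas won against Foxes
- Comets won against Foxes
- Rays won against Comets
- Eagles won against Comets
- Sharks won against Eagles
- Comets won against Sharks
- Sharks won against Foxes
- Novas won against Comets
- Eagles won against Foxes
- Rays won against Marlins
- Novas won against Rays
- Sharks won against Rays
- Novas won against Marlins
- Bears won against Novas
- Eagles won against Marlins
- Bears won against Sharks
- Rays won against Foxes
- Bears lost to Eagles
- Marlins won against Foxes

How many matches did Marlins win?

3

Marlins' results: beat Bears, Comets, Foxes; lost to Novas, Eagles, Rays, Sharks.
That is 3 wins.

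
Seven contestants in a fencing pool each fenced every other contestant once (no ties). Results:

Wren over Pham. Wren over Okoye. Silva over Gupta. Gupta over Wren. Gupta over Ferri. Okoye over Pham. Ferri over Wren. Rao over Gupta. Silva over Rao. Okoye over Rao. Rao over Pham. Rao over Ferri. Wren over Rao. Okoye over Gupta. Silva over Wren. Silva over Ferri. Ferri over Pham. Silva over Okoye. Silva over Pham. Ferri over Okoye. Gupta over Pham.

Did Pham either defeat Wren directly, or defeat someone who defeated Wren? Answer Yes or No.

No

Pham did not beat Wren directly.
Pham beat no one, so there is no intermediate fencer.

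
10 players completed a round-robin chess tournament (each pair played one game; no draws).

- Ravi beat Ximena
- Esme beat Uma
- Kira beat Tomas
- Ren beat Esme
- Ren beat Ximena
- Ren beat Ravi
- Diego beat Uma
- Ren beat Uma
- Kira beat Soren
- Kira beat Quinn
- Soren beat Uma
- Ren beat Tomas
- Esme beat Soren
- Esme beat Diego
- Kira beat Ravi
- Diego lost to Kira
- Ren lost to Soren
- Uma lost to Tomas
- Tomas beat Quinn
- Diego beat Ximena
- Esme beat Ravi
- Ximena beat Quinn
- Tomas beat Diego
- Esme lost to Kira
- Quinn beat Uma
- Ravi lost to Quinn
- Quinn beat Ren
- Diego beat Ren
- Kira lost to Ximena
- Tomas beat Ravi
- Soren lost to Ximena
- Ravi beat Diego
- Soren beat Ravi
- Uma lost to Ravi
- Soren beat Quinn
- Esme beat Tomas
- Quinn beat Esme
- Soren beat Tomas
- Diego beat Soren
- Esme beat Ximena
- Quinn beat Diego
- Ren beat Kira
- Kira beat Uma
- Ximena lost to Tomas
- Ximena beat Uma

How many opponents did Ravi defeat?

Ravi's results: beat Uma, Diego, Ximena; lost to Quinn, Soren, Esme, Tomas, Kira, Ren.
That is 3 wins.

3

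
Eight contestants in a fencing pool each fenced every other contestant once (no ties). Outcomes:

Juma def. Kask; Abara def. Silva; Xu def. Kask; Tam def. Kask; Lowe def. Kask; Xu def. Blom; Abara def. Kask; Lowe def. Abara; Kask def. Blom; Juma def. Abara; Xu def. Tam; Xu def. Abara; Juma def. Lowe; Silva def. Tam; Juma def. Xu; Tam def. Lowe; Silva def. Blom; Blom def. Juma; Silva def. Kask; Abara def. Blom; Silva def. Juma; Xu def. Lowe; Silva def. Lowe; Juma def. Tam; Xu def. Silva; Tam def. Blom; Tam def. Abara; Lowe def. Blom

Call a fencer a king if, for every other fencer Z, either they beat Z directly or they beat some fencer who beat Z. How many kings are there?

Abara cannot reach Xu in two steps.
Blom cannot reach Silva in two steps.
Xu reaches everyone (king).
Tam cannot reach Xu in two steps.
Juma reaches everyone (king).
Lowe cannot reach Xu, Tam in two steps.
Silva reaches everyone (king).
Kask cannot reach Abara, Xu, Tam, Lowe, Silva in two steps.
Kings: Xu, Juma, Silva — 3.

3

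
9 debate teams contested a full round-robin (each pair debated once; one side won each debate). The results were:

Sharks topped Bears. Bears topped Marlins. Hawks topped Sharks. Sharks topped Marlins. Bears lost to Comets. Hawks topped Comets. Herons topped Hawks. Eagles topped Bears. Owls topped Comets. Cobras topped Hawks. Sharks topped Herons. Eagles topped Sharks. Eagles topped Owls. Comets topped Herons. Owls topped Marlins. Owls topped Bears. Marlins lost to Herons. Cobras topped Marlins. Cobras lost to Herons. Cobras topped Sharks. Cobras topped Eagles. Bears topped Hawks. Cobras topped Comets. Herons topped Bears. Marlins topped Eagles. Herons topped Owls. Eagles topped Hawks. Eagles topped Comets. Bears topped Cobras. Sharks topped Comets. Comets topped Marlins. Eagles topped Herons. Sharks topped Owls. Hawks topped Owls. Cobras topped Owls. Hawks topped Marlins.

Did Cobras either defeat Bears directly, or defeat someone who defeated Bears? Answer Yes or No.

Cobras did not beat Bears directly.
Cobras beat Owls, Comets, Marlins, Sharks, Eagles, Hawks. Of those, Owls beat Bears.

Yes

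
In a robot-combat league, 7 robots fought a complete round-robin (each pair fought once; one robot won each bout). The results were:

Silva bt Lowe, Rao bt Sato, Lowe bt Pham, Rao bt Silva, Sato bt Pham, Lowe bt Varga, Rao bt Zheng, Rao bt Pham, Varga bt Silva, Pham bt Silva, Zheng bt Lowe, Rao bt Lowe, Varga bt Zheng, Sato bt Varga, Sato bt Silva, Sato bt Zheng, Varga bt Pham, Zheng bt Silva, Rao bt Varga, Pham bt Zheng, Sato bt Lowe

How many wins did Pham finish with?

Pham's results: beat Silva, Zheng; lost to Rao, Varga, Lowe, Sato.
That is 2 wins.

2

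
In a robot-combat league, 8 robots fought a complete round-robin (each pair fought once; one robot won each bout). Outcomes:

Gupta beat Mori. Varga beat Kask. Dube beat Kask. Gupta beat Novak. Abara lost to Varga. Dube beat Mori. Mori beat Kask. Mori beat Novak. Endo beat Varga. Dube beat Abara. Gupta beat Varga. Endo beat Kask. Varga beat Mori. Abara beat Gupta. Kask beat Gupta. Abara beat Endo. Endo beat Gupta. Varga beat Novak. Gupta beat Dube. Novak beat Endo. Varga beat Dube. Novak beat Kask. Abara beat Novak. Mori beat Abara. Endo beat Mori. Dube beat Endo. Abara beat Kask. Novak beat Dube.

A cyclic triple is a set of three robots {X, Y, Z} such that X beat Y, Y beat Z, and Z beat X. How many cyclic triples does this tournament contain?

Win totals: Novak 3, Gupta 4, Kask 1, Varga 5, Dube 4, Endo 4, Abara 4, Mori 3.
A robot with w wins dominates both others in C(w,2) triples; summing gives 3 + 6 + 0 + 10 + 6 + 6 + 6 + 3 = 40 transitive triples.
Total triples C(8,3) = 56, so cyclic triples = 56 − 40 = 16.

16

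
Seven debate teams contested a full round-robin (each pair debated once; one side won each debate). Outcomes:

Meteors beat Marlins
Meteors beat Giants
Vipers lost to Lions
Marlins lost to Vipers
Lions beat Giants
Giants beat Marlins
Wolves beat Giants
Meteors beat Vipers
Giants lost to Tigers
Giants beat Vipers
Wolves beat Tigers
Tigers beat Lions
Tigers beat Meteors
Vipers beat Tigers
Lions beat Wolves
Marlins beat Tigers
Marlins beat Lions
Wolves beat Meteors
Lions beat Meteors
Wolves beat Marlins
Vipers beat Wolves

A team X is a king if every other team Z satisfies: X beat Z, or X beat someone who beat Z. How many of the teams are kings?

6

Vipers reaches everyone (king).
Lions reaches everyone (king).
Tigers reaches everyone (king).
Wolves reaches everyone (king).
Marlins reaches everyone (king).
Meteors reaches everyone (king).
Giants cannot reach Meteors in two steps.
Kings: Vipers, Lions, Tigers, Wolves, Marlins, Meteors — 6.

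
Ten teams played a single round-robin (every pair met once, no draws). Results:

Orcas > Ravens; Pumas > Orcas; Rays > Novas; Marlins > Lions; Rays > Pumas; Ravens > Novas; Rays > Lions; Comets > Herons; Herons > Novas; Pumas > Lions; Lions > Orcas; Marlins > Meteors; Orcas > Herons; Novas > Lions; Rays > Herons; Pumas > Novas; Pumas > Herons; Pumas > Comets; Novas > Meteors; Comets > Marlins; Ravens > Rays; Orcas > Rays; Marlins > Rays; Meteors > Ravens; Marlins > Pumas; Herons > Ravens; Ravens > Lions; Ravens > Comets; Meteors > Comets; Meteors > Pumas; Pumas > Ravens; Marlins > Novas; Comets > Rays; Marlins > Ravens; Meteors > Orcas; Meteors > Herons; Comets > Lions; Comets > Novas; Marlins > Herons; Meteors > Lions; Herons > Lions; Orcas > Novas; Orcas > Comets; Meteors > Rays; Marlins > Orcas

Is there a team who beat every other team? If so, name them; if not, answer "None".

None

Highest win total is Marlins with 8 (out of 9 possible).
Marlins lost to Comets, so no team went undefeated.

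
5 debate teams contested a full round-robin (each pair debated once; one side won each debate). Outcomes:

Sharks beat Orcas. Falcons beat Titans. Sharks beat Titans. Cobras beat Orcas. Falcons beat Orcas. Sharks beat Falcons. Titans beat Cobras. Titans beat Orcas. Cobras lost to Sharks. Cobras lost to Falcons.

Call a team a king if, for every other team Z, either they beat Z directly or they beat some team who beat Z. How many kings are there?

Falcons cannot reach Sharks in two steps.
Cobras cannot reach Falcons, Titans, Sharks in two steps.
Titans cannot reach Falcons, Sharks in two steps.
Sharks reaches everyone (king).
Orcas cannot reach Falcons, Cobras, Titans, Sharks in two steps.
Kings: Sharks — 1.

1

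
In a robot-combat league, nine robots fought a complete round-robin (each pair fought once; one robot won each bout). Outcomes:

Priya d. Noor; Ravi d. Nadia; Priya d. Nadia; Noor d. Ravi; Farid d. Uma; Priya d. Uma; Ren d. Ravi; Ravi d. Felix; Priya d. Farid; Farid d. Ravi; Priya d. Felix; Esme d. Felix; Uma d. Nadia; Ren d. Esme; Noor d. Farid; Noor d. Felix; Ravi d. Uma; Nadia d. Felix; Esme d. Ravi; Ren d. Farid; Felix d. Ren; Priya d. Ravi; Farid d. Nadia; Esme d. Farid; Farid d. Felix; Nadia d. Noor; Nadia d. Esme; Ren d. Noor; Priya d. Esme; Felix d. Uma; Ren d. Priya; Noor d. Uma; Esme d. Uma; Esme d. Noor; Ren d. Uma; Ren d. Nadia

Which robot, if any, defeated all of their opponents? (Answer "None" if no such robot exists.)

Highest win total is Ren with 7 (out of 8 possible).
Ren lost to Felix, so no robot went undefeated.

None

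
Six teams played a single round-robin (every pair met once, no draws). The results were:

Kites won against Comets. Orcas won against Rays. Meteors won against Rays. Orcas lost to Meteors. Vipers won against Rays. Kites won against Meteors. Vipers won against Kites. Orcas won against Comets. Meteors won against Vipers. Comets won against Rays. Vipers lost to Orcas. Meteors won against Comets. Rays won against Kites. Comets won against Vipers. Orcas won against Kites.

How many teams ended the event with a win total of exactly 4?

2

Win totals: Vipers 2, Kites 2, Orcas 4, Meteors 4, Comets 2, Rays 1.
Exactly 4: Orcas, Meteors — 2 teams.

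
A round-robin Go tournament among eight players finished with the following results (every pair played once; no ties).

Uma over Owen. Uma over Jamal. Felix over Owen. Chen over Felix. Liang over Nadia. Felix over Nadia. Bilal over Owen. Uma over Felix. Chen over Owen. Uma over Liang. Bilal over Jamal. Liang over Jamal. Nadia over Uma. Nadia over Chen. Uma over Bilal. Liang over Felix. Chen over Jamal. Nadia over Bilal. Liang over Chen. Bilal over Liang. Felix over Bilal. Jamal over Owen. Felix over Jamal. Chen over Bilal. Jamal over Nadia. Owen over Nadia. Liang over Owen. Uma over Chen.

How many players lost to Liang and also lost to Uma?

4

Liang beat: Owen, Chen, Nadia, Felix, Jamal.
Uma beat: Owen, Chen, Liang, Bilal, Felix, Jamal.
Both beat: Owen, Chen, Felix, Jamal — 4.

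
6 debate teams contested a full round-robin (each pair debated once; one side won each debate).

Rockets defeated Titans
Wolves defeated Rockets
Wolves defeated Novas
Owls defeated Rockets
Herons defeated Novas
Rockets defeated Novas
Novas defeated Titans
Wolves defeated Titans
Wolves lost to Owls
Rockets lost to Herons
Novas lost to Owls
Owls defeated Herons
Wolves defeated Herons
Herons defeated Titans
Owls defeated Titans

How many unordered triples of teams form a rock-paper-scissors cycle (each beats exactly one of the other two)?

Win totals: Wolves 4, Rockets 2, Titans 0, Novas 1, Herons 3, Owls 5.
A team with w wins dominates both others in C(w,2) triples; summing gives 6 + 1 + 0 + 0 + 3 + 10 = 20 transitive triples.
Total triples C(6,3) = 20, so cyclic triples = 20 − 20 = 0.

0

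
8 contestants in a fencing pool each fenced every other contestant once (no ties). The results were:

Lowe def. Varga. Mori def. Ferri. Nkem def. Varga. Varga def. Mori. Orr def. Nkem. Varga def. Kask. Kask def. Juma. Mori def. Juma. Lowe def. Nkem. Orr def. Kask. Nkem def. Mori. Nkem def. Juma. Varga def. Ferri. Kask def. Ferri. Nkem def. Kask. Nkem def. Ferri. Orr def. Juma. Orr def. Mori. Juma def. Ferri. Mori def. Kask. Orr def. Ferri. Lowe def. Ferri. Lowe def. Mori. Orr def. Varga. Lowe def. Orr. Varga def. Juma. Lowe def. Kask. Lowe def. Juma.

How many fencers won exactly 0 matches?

1

Win totals: Juma 1, Orr 6, Kask 2, Nkem 5, Ferri 0, Varga 4, Mori 3, Lowe 7.
Exactly 0: Ferri — 1 fencer.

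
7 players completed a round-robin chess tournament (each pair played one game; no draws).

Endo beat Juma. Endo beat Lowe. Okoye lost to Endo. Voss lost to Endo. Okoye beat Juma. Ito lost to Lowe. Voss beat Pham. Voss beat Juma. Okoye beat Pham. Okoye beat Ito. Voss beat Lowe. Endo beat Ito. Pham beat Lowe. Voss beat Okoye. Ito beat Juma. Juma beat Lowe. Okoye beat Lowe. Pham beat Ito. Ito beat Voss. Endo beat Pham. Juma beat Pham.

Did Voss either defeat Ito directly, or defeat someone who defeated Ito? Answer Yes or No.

Yes

Voss did not beat Ito directly.
Voss beat Lowe, Okoye, Pham, Juma. Of those, Lowe beat Ito.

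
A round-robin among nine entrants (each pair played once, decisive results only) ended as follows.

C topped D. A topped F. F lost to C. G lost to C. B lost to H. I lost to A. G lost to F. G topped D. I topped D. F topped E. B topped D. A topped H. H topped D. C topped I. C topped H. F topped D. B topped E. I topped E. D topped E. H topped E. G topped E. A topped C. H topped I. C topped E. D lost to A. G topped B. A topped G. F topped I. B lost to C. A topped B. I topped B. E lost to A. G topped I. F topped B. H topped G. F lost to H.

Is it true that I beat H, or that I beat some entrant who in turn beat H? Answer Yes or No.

No

I did not beat H directly.
I beat B, D, E, but each of them lost to H. No two-step path.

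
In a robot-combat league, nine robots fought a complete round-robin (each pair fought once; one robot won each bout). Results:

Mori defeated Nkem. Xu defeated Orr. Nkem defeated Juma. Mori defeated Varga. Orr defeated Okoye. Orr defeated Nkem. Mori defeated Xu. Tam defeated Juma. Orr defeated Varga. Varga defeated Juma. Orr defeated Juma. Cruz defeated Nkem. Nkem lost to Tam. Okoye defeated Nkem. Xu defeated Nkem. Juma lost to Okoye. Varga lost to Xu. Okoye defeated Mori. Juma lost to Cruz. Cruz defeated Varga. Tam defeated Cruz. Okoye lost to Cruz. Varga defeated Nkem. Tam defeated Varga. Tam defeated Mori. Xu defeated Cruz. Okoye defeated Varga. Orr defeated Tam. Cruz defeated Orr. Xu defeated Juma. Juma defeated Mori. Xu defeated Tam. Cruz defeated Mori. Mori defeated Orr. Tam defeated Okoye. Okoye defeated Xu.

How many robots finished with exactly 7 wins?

0

Win totals: Nkem 1, Tam 6, Okoye 5, Varga 2, Juma 1, Orr 5, Mori 4, Cruz 6, Xu 6.
No robot has exactly 7 wins.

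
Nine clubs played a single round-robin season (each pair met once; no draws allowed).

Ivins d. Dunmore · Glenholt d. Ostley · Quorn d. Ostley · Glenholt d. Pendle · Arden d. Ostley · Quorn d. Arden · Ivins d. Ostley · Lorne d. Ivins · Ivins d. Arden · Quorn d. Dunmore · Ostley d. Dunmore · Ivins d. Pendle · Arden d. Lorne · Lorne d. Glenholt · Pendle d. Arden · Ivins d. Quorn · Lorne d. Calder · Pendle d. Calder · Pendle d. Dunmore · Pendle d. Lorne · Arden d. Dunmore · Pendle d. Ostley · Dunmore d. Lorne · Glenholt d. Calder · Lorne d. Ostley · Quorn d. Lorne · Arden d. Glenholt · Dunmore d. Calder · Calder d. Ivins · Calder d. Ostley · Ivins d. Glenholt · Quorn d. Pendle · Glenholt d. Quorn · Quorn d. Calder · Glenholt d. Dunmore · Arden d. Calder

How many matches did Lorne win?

Lorne's results: beat Glenholt, Ostley, Calder, Ivins; lost to Quorn, Dunmore, Pendle, Arden.
That is 4 wins.

4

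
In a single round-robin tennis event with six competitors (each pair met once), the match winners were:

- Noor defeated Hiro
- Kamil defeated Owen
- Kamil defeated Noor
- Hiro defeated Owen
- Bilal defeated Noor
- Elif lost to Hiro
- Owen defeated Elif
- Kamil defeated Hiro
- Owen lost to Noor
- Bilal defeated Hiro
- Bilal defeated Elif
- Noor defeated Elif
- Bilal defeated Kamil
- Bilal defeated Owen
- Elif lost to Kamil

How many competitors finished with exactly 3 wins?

1

Win totals: Bilal 5, Elif 0, Noor 3, Owen 1, Kamil 4, Hiro 2.
Exactly 3: Noor — 1 competitor.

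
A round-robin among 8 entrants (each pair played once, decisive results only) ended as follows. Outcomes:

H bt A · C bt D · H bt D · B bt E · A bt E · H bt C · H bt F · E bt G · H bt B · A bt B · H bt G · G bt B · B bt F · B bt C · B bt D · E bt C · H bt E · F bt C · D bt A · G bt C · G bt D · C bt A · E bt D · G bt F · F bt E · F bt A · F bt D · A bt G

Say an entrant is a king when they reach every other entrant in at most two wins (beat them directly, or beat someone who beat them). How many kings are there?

A cannot reach H in two steps.
B cannot reach H in two steps.
C cannot reach F, H in two steps.
D cannot reach C, F, H in two steps.
E cannot reach H in two steps.
F cannot reach H in two steps.
G cannot reach H in two steps.
H reaches everyone (king).
Kings: H — 1.

1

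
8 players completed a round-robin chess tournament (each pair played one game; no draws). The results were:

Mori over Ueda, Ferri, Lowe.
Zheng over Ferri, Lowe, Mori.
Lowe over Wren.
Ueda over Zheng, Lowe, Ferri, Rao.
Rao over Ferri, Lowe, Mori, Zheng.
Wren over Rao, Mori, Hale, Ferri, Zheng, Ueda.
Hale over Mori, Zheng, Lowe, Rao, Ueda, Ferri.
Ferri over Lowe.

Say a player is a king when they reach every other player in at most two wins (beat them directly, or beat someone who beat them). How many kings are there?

Hale reaches everyone (king).
Zheng cannot reach Hale, Rao in two steps.
Ferri cannot reach Hale, Zheng, Mori, Ueda, Rao in two steps.
Mori cannot reach Hale in two steps.
Lowe reaches everyone (king).
Wren reaches everyone (king).
Ueda cannot reach Hale in two steps.
Rao cannot reach Hale in two steps.
Kings: Hale, Lowe, Wren — 3.

3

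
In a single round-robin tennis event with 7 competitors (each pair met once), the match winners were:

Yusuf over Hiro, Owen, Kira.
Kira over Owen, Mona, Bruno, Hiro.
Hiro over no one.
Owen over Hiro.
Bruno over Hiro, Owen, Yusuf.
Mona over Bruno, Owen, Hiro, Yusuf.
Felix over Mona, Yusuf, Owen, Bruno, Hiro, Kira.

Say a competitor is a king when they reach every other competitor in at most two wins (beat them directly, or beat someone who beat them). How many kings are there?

Kira cannot reach Felix in two steps.
Felix reaches everyone (king).
Hiro cannot reach Kira, Felix, Bruno, Owen, Yusuf, Mona in two steps.
Bruno cannot reach Felix, Mona in two steps.
Owen cannot reach Kira, Felix, Bruno, Yusuf, Mona in two steps.
Yusuf cannot reach Felix in two steps.
Mona cannot reach Felix in two steps.
Kings: Felix — 1.

1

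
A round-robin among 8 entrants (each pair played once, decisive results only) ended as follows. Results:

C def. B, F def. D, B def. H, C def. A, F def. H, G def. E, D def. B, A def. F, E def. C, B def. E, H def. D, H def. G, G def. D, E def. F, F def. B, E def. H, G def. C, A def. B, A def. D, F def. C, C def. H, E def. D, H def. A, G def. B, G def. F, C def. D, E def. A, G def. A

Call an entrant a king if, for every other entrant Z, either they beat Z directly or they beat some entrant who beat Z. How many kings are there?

A cannot reach G in two steps.
B reaches everyone (king).
C reaches everyone (king).
D cannot reach A, C, F, G in two steps.
E reaches everyone (king).
F reaches everyone (king).
G reaches everyone (king).
H reaches everyone (king).
Kings: B, C, E, F, G, H — 6.

6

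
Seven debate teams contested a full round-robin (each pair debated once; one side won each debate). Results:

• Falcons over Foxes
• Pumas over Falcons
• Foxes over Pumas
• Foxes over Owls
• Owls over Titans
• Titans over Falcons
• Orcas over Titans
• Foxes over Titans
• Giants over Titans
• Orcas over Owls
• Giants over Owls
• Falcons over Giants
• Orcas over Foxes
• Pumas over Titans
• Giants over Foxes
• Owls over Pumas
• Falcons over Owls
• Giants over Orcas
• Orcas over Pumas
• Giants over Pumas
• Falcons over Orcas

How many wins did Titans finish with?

1

Titans' results: beat Falcons; lost to Orcas, Giants, Pumas, Foxes, Owls.
That is 1 win.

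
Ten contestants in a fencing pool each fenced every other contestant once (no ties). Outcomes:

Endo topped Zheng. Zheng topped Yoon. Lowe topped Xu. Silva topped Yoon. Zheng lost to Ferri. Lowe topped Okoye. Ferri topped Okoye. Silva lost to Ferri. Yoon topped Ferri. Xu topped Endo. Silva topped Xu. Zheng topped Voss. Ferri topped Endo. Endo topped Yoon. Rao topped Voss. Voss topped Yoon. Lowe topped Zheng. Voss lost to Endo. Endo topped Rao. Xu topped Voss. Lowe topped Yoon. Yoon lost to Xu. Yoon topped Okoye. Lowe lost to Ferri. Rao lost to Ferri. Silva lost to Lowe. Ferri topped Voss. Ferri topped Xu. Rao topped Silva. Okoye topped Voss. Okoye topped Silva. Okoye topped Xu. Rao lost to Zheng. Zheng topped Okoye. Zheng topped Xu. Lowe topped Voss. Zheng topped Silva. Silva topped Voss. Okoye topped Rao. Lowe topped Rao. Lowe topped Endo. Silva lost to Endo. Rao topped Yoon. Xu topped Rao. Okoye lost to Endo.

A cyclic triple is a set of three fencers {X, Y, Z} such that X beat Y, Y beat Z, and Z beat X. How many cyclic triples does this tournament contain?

Win totals: Rao 3, Silva 3, Xu 4, Ferri 8, Zheng 6, Okoye 4, Lowe 8, Endo 6, Voss 1, Yoon 2.
A fencer with w wins dominates both others in C(w,2) triples; summing gives 3 + 3 + 6 + 28 + 15 + 6 + 28 + 15 + 0 + 1 = 105 transitive triples.
Total triples C(10,3) = 120, so cyclic triples = 120 − 105 = 15.

15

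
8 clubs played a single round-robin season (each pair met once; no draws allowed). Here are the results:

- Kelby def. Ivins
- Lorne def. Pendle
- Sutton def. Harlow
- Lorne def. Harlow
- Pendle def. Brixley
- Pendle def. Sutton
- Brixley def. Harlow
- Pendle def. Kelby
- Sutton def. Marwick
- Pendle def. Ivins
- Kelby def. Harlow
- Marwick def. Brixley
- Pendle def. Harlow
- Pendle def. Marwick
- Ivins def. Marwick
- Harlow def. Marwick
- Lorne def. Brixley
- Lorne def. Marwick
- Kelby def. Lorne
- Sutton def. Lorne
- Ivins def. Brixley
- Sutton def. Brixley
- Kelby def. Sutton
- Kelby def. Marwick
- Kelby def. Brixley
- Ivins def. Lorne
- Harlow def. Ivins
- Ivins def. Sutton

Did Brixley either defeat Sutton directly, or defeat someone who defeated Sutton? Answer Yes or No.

No

Brixley did not beat Sutton directly.
Brixley beat Harlow, but each of them lost to Sutton. No two-step path.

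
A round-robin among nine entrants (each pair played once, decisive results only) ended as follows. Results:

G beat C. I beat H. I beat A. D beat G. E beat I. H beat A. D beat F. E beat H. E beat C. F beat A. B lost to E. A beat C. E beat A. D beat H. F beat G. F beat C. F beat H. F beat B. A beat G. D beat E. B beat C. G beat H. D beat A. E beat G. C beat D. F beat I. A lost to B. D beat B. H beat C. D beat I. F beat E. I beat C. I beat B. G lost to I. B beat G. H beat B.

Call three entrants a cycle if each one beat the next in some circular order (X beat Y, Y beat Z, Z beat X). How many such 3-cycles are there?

Win totals: A 2, B 3, C 1, D 7, E 6, F 7, G 2, H 3, I 5.
An entrant with w wins dominates both others in C(w,2) triples; summing gives 1 + 3 + 0 + 21 + 15 + 21 + 1 + 3 + 10 = 75 transitive triples.
Total triples C(9,3) = 84, so cyclic triples = 84 − 75 = 9.

9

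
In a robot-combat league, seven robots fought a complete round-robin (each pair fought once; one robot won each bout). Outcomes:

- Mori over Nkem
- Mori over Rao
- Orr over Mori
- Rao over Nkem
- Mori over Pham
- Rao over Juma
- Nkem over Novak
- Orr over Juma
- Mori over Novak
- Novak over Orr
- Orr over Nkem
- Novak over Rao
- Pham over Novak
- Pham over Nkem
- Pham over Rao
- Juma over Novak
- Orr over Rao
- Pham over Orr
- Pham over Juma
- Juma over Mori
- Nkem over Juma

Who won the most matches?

Pham

Win totals: Nkem 2, Rao 2, Mori 4, Pham 5, Juma 2, Novak 2, Orr 4.
Pham leads with 5 wins (next highest: 4).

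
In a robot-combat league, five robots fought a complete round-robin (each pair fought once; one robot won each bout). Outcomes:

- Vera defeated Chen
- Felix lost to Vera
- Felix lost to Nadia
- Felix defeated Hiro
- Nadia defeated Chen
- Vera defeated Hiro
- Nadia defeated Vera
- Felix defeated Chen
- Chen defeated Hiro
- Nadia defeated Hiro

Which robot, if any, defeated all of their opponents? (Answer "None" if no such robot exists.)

Nadia

Nadia has 4 wins out of 4 opponents — a perfect record.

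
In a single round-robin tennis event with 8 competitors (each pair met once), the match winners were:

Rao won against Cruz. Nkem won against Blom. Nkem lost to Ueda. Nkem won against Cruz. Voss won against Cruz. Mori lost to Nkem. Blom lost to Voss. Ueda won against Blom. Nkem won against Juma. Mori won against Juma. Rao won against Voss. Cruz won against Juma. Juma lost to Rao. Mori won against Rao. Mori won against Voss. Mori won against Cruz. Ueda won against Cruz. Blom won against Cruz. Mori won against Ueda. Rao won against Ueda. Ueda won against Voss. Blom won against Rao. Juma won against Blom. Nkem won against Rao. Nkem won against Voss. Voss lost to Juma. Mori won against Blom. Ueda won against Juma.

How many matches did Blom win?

2

Blom's results: beat Rao, Cruz; lost to Voss, Mori, Juma, Ueda, Nkem.
That is 2 wins.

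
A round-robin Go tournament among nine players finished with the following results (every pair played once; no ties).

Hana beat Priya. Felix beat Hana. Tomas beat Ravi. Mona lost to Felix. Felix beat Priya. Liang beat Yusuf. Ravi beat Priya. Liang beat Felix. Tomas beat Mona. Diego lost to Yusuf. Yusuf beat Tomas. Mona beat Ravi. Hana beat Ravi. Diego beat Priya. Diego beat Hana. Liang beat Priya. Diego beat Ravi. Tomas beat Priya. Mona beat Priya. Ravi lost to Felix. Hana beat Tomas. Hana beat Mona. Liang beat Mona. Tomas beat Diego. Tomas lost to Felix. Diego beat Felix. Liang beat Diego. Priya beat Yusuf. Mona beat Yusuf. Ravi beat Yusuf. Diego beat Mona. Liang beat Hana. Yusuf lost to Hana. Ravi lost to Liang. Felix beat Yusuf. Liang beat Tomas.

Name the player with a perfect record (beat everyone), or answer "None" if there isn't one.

Liang has 8 wins out of 8 opponents — a perfect record.

Liang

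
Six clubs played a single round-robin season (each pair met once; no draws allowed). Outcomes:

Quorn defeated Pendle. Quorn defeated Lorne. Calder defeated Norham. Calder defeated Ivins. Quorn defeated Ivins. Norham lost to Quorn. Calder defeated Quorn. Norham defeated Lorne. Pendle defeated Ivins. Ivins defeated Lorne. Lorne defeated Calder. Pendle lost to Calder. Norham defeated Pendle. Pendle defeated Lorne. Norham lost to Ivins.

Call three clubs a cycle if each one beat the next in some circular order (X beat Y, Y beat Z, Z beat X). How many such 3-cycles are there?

5

Win totals: Ivins 2, Pendle 2, Lorne 1, Calder 4, Quorn 4, Norham 2.
A club with w wins dominates both others in C(w,2) triples; summing gives 1 + 1 + 0 + 6 + 6 + 1 = 15 transitive triples.
Total triples C(6,3) = 20, so cyclic triples = 20 − 15 = 5.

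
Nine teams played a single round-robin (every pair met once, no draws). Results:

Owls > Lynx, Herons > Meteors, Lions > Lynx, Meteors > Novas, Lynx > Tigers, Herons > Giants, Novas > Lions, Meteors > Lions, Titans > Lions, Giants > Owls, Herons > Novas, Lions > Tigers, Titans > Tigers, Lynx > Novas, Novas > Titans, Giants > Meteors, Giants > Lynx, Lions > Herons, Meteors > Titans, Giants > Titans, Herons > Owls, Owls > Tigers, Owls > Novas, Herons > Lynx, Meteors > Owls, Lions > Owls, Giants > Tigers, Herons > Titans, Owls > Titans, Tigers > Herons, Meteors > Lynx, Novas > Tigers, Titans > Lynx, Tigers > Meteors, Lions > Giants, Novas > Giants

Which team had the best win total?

Herons

Win totals: Tigers 2, Herons 6, Giants 5, Lynx 2, Titans 3, Owls 4, Meteors 5, Novas 4, Lions 5.
Herons leads with 6 wins (next highest: 5).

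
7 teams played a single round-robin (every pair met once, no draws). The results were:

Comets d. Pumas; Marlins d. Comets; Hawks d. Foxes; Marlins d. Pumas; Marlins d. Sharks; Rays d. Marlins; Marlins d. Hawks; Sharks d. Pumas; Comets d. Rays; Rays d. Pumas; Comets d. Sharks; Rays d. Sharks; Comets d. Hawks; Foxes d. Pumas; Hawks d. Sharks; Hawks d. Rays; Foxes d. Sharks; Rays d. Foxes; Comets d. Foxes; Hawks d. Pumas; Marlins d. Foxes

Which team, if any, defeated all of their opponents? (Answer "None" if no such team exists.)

Highest win total is Marlins with 5 (out of 6 possible).
Marlins lost to Rays, so no team went undefeated.

None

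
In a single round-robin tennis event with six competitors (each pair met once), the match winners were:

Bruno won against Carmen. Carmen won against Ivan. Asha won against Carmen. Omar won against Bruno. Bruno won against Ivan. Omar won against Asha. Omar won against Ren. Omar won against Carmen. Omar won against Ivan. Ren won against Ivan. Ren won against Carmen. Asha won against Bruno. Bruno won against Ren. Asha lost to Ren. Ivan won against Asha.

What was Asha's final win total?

Asha's results: beat Carmen, Bruno; lost to Ren, Ivan, Omar.
That is 2 wins.

2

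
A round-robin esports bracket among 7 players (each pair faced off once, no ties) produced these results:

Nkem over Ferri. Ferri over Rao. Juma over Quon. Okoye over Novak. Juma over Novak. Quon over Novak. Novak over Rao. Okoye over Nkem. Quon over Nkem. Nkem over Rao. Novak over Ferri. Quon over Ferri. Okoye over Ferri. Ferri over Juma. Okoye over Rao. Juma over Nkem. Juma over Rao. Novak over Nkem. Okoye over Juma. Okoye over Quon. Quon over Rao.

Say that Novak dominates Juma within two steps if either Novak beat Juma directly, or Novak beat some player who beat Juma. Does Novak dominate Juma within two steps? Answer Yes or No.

Yes

Novak did not beat Juma directly.
Novak beat Nkem, Rao, Ferri. Of those, Ferri beat Juma.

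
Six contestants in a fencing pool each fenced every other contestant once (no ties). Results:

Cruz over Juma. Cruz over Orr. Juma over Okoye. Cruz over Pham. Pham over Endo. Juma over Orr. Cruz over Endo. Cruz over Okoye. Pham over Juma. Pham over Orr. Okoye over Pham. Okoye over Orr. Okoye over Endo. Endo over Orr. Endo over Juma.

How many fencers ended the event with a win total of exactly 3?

2

Win totals: Cruz 5, Orr 0, Pham 3, Okoye 3, Endo 2, Juma 2.
Exactly 3: Pham, Okoye — 2 fencers.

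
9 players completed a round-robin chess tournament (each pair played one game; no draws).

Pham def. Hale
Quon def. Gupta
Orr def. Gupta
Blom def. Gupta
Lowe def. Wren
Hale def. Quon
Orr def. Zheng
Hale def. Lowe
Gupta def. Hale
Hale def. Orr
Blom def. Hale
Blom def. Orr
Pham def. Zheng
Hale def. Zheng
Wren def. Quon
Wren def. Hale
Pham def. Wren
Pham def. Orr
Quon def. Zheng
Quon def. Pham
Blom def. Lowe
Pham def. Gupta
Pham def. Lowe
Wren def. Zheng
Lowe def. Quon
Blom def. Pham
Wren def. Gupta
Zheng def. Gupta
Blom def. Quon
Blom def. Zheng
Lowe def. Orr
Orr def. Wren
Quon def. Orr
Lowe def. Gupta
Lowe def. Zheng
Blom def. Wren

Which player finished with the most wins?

Win totals: Zheng 1, Blom 8, Wren 4, Gupta 1, Quon 4, Orr 3, Hale 4, Pham 6, Lowe 5.
Blom leads with 8 wins (next highest: 6).

Blom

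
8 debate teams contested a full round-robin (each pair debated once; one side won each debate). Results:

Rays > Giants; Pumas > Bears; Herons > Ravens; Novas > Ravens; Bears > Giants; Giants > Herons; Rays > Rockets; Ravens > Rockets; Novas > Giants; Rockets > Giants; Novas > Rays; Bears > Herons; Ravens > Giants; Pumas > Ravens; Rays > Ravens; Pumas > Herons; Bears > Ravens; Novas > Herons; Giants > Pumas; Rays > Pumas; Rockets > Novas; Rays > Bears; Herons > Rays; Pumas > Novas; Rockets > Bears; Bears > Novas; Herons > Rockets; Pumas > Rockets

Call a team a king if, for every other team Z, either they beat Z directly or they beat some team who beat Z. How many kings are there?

7

Rays reaches everyone (king).
Giants reaches everyone (king).
Rockets reaches everyone (king).
Bears reaches everyone (king).
Ravens cannot reach Rays in two steps.
Herons reaches everyone (king).
Novas reaches everyone (king).
Pumas reaches everyone (king).
Kings: Rays, Giants, Rockets, Bears, Herons, Novas, Pumas — 7.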